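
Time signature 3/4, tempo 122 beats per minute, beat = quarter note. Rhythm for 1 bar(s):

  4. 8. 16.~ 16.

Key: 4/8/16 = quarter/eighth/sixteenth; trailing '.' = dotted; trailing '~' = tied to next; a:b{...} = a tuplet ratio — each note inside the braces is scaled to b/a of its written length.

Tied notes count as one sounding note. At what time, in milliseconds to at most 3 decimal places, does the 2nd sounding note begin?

1. 0.0ms @ 0 + 737.705ms (3/2)
2. 737.705ms @ 3/2 + 368.852ms (3/4)
3. 1106.557ms @ 9/4 + 368.852ms (3/4)

note 2 onset = 3/2b = 737.705ms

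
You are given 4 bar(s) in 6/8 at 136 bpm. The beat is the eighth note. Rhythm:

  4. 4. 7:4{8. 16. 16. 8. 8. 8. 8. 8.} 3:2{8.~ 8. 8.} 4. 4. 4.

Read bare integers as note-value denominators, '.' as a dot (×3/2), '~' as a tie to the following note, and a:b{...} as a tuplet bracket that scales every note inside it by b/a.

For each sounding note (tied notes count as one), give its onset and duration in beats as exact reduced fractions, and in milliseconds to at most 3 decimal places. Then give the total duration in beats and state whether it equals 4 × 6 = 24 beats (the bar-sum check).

1) 0.0ms=0b +1323.529ms=3b
2) 1323.529ms=3b +1323.529ms=3b
3) 2647.059ms=6b +378.151ms=6/7b
4) 3025.21ms=48/7b +189.076ms=3/7b
5) 3214.286ms=51/7b +189.076ms=3/7b
6) 3403.361ms=54/7b +378.151ms=6/7b
7) 3781.513ms=60/7b +378.151ms=6/7b
8) 4159.664ms=66/7b +378.151ms=6/7b
9) 4537.815ms=72/7b +378.151ms=6/7b
10) 4915.966ms=78/7b +378.151ms=6/7b
11) 5294.118ms=12b +882.353ms=2b
12) 6176.471ms=14b +441.176ms=1b
13) 6617.647ms=15b +1323.529ms=3b
14) 7941.176ms=18b +1323.529ms=3b
15) 9264.706ms=21b +1323.529ms=3b
Σ=24b of 24 (136bpm 6/8) — PASS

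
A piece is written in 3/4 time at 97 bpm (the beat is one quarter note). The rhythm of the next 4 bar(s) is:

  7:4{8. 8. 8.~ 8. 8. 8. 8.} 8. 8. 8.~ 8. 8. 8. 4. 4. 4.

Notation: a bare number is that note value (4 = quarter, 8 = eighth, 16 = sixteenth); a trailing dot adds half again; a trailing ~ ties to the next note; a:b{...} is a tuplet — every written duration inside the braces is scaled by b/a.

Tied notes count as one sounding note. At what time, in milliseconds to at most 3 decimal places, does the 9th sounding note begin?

1. 0.0ms @ 0 + 265.096ms (3/7)
2. 265.096ms @ 3/7 + 265.096ms (3/7)
3. 530.191ms @ 6/7 + 530.191ms (6/7)
4. 1060.383ms @ 12/7 + 265.096ms (3/7)
5. 1325.479ms @ 15/7 + 265.096ms (3/7)
6. 1590.574ms @ 18/7 + 265.096ms (3/7)
7. 1855.67ms @ 3 + 463.918ms (3/4)
8. 2319.588ms @ 15/4 + 463.918ms (3/4)
9. 2783.505ms @ 9/2 + 927.835ms (3/2)
10. 3711.34ms @ 6 + 463.918ms (3/4)
11. 4175.258ms @ 27/4 + 463.918ms (3/4)
12. 4639.175ms @ 15/2 + 927.835ms (3/2)
13. 5567.01ms @ 9 + 927.835ms (3/2)
14. 6494.845ms @ 21/2 + 927.835ms (3/2)

note 9 onset = 9/2b = 2783.505ms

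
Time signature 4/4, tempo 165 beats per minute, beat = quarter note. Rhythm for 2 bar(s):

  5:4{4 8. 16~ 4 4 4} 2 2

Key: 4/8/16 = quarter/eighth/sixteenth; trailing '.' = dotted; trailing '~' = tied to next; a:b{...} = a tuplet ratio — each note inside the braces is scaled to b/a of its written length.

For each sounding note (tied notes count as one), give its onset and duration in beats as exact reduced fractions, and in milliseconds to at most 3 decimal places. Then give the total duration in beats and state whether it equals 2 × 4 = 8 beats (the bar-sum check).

1) 0.0ms=0b +290.909ms=4/5b
2) 290.909ms=4/5b +218.182ms=3/5b
3) 509.091ms=7/5b +363.636ms=1b
4) 872.727ms=12/5b +290.909ms=4/5b
5) 1163.636ms=16/5b +290.909ms=4/5b
6) 1454.545ms=4b +727.273ms=2b
7) 2181.818ms=6b +727.273ms=2b
Σ=8b of 8 (165bpm 4/4) — PASS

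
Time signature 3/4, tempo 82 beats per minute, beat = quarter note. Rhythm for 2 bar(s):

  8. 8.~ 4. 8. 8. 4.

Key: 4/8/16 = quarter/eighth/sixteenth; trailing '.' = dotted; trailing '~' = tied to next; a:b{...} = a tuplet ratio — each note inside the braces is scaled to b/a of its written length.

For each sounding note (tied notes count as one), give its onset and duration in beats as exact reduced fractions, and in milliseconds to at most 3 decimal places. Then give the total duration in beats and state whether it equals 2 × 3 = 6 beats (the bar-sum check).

1) 0.0ms=0b +548.78ms=3/4b
2) 548.78ms=3/4b +1646.341ms=9/4b
3) 2195.122ms=3b +548.78ms=3/4b
4) 2743.902ms=15/4b +548.78ms=3/4b
5) 3292.683ms=9/2b +1097.561ms=3/2b
Σ=6b of 6 (82bpm 3/4) — PASS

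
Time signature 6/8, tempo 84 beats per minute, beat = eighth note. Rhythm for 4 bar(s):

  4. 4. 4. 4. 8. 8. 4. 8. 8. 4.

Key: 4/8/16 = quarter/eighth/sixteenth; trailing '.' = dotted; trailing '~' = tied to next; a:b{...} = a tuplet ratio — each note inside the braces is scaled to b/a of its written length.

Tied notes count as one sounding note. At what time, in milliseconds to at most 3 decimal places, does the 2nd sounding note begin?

1. 0.0ms @ 0 + 2142.857ms (3)
2. 2142.857ms @ 3 + 2142.857ms (3)
3. 4285.714ms @ 6 + 2142.857ms (3)
4. 6428.571ms @ 9 + 2142.857ms (3)
5. 8571.429ms @ 12 + 1071.429ms (3/2)
6. 9642.857ms @ 27/2 + 1071.429ms (3/2)
7. 10714.286ms @ 15 + 2142.857ms (3)
8. 12857.143ms @ 18 + 1071.429ms (3/2)
9. 13928.571ms @ 39/2 + 1071.429ms (3/2)
10. 15000.0ms @ 21 + 2142.857ms (3)

note 2 onset = 3b = 2142.857ms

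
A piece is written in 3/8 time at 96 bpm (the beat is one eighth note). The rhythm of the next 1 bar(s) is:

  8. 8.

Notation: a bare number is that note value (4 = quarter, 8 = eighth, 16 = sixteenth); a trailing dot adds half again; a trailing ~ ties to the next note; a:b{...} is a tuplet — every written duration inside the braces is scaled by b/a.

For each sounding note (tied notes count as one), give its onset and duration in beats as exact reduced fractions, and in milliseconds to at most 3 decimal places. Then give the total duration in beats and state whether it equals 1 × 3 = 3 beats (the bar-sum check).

1) 0.0ms=0b +937.5ms=3/2b
2) 937.5ms=3/2b +937.5ms=3/2b
Σ=3b of 3 (96bpm 3/8) — PASS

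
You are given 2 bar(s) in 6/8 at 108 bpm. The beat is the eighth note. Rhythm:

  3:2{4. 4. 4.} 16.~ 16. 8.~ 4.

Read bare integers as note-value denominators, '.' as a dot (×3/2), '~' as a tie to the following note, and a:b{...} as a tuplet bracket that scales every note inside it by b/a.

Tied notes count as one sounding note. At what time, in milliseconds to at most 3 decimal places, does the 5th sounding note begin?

note 5 onset = 15/2b = 4166.667ms

1. 0.0ms @ 0 + 1111.111ms (2)
2. 1111.111ms @ 2 + 1111.111ms (2)
3. 2222.222ms @ 4 + 1111.111ms (2)
4. 3333.333ms @ 6 + 833.333ms (3/2)
5. 4166.667ms @ 15/2 + 2500.0ms (9/2)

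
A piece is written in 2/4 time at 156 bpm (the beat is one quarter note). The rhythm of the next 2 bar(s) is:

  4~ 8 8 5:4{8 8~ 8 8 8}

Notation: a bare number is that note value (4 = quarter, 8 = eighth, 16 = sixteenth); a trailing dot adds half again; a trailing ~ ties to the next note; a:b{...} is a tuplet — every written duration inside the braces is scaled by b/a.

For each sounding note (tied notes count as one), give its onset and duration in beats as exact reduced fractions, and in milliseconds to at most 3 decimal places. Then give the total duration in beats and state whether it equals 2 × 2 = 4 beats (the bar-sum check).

1) 0.0ms=0b +576.923ms=3/2b
2) 576.923ms=3/2b +192.308ms=1/2b
3) 769.231ms=2b +153.846ms=2/5b
4) 923.077ms=12/5b +307.692ms=4/5b
5) 1230.769ms=16/5b +153.846ms=2/5b
6) 1384.615ms=18/5b +153.846ms=2/5b
Σ=4b of 4 (156bpm 2/4) — PASS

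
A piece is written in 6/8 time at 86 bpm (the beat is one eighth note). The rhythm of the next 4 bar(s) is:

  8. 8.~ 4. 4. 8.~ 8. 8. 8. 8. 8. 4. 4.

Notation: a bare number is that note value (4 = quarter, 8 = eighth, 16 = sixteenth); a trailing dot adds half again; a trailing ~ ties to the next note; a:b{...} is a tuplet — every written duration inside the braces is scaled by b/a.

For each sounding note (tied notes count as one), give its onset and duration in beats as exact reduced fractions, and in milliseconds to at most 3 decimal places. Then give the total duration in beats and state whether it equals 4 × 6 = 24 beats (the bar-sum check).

1) 0.0ms=0b +1046.512ms=3/2b
2) 1046.512ms=3/2b +3139.535ms=9/2b
3) 4186.047ms=6b +2093.023ms=3b
4) 6279.07ms=9b +2093.023ms=3b
5) 8372.093ms=12b +1046.512ms=3/2b
6) 9418.605ms=27/2b +1046.512ms=3/2b
7) 10465.116ms=15b +1046.512ms=3/2b
8) 11511.628ms=33/2b +1046.512ms=3/2b
9) 12558.14ms=18b +2093.023ms=3b
10) 14651.163ms=21b +2093.023ms=3b
Σ=24b of 24 (86bpm 6/8) — PASS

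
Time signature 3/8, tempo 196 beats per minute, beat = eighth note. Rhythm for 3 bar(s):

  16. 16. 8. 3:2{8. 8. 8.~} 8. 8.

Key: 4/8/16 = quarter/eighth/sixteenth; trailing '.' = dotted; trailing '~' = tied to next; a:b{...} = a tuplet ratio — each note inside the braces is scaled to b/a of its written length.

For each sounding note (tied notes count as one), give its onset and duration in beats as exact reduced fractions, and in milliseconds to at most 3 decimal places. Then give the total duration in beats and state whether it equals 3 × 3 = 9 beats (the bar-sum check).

1) 0.0ms=0b +229.592ms=3/4b
2) 229.592ms=3/4b +229.592ms=3/4b
3) 459.184ms=3/2b +459.184ms=3/2b
4) 918.367ms=3b +306.122ms=1b
5) 1224.49ms=4b +306.122ms=1b
6) 1530.612ms=5b +765.306ms=5/2b
7) 2295.918ms=15/2b +459.184ms=3/2b
Σ=9b of 9 (196bpm 3/8) — PASS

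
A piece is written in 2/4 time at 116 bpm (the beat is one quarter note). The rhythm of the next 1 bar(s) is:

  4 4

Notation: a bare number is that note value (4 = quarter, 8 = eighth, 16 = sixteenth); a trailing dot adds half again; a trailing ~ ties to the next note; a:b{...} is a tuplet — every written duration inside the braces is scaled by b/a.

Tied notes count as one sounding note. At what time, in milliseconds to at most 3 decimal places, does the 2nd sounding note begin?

1. 0.0ms @ 0 + 517.241ms (1)
2. 517.241ms @ 1 + 517.241ms (1)

note 2 onset = 1b = 517.241ms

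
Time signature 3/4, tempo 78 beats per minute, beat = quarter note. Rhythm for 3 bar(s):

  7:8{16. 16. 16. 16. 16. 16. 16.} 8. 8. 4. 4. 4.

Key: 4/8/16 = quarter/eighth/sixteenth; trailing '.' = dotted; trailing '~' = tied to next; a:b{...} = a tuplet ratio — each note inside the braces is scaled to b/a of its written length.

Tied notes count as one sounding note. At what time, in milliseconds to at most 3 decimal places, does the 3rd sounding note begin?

note 3 onset = 6/7b = 659.341ms

1. 0.0ms @ 0 + 329.67ms (3/7)
2. 329.67ms @ 3/7 + 329.67ms (3/7)
3. 659.341ms @ 6/7 + 329.67ms (3/7)
4. 989.011ms @ 9/7 + 329.67ms (3/7)
5. 1318.681ms @ 12/7 + 329.67ms (3/7)
6. 1648.352ms @ 15/7 + 329.67ms (3/7)
7. 1978.022ms @ 18/7 + 329.67ms (3/7)
8. 2307.692ms @ 3 + 576.923ms (3/4)
9. 2884.615ms @ 15/4 + 576.923ms (3/4)
10. 3461.538ms @ 9/2 + 1153.846ms (3/2)
11. 4615.385ms @ 6 + 1153.846ms (3/2)
12. 5769.231ms @ 15/2 + 1153.846ms (3/2)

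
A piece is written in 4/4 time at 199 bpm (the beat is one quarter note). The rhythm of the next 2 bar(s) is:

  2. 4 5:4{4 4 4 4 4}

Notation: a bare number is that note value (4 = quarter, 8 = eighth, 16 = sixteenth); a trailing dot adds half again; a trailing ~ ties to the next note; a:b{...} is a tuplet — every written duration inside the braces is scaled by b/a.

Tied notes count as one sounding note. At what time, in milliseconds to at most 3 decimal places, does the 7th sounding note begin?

note 7 onset = 36/5b = 2170.854ms

1. 0.0ms @ 0 + 904.523ms (3)
2. 904.523ms @ 3 + 301.508ms (1)
3. 1206.03ms @ 4 + 241.206ms (4/5)
4. 1447.236ms @ 24/5 + 241.206ms (4/5)
5. 1688.442ms @ 28/5 + 241.206ms (4/5)
6. 1929.648ms @ 32/5 + 241.206ms (4/5)
7. 2170.854ms @ 36/5 + 241.206ms (4/5)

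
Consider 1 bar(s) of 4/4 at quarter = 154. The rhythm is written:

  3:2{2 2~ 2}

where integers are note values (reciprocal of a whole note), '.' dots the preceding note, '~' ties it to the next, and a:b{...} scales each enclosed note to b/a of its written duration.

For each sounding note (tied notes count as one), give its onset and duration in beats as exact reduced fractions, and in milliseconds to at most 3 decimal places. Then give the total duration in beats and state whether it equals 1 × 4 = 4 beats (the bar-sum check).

1) 0.0ms=0b +519.481ms=4/3b
2) 519.481ms=4/3b +1038.961ms=8/3b
Σ=4b of 4 (154bpm 4/4) — PASS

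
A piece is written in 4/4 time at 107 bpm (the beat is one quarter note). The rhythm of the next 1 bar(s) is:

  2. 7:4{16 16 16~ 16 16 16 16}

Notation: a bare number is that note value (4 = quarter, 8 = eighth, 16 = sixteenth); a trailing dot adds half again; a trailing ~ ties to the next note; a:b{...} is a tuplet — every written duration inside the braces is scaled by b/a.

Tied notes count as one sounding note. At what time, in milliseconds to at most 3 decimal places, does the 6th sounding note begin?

1. 0.0ms @ 0 + 1682.243ms (3)
2. 1682.243ms @ 3 + 80.107ms (1/7)
3. 1762.35ms @ 22/7 + 80.107ms (1/7)
4. 1842.457ms @ 23/7 + 160.214ms (2/7)
5. 2002.67ms @ 25/7 + 80.107ms (1/7)
6. 2082.777ms @ 26/7 + 80.107ms (1/7)
7. 2162.884ms @ 27/7 + 80.107ms (1/7)

note 6 onset = 26/7b = 2082.777ms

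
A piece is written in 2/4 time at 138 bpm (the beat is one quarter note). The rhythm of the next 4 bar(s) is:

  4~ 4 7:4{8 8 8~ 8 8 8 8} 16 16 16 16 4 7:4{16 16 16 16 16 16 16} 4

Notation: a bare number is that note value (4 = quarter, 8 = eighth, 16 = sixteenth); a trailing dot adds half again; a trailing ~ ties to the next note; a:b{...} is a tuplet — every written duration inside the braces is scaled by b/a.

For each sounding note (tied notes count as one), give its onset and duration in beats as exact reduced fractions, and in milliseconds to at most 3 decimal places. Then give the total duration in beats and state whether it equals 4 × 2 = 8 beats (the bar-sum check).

1) 0.0ms=0b +869.565ms=2b
2) 869.565ms=2b +124.224ms=2/7b
3) 993.789ms=16/7b +124.224ms=2/7b
4) 1118.012ms=18/7b +248.447ms=4/7b
5) 1366.46ms=22/7b +124.224ms=2/7b
6) 1490.683ms=24/7b +124.224ms=2/7b
7) 1614.907ms=26/7b +124.224ms=2/7b
8) 1739.13ms=4b +108.696ms=1/4b
9) 1847.826ms=17/4b +108.696ms=1/4b
10) 1956.522ms=9/2b +108.696ms=1/4b
11) 2065.217ms=19/4b +108.696ms=1/4b
12) 2173.913ms=5b +434.783ms=1b
13) 2608.696ms=6b +62.112ms=1/7b
14) 2670.807ms=43/7b +62.112ms=1/7b
15) 2732.919ms=44/7b +62.112ms=1/7b
16) 2795.031ms=45/7b +62.112ms=1/7b
17) 2857.143ms=46/7b +62.112ms=1/7b
18) 2919.255ms=47/7b +62.112ms=1/7b
19) 2981.366ms=48/7b +62.112ms=1/7b
20) 3043.478ms=7b +434.783ms=1b
Σ=8b of 8 (138bpm 2/4) — PASS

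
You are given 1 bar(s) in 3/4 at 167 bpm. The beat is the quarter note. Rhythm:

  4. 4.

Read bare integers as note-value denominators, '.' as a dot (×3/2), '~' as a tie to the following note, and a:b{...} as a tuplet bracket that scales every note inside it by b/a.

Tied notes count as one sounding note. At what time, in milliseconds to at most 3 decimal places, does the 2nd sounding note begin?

1. 0.0ms @ 0 + 538.922ms (3/2)
2. 538.922ms @ 3/2 + 538.922ms (3/2)

note 2 onset = 3/2b = 538.922ms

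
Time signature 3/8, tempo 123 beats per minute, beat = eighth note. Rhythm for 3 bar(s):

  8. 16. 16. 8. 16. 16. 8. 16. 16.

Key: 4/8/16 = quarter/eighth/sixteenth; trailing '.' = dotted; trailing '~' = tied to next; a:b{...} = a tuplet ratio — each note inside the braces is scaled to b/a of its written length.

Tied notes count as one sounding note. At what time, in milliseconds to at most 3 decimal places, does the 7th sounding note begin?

1. 0.0ms @ 0 + 731.707ms (3/2)
2. 731.707ms @ 3/2 + 365.854ms (3/4)
3. 1097.561ms @ 9/4 + 365.854ms (3/4)
4. 1463.415ms @ 3 + 731.707ms (3/2)
5. 2195.122ms @ 9/2 + 365.854ms (3/4)
6. 2560.976ms @ 21/4 + 365.854ms (3/4)
7. 2926.829ms @ 6 + 731.707ms (3/2)
8. 3658.537ms @ 15/2 + 365.854ms (3/4)
9. 4024.39ms @ 33/4 + 365.854ms (3/4)

note 7 onset = 6b = 2926.829ms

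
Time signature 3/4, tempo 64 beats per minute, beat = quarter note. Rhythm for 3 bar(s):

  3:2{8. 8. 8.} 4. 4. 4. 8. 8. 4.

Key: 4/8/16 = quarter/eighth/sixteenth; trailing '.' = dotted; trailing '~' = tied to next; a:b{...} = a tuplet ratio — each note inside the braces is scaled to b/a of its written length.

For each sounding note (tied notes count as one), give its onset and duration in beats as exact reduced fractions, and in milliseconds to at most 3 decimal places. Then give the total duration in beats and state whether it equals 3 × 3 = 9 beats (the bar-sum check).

1) 0.0ms=0b +468.75ms=1/2b
2) 468.75ms=1/2b +468.75ms=1/2b
3) 937.5ms=1b +468.75ms=1/2b
4) 1406.25ms=3/2b +1406.25ms=3/2b
5) 2812.5ms=3b +1406.25ms=3/2b
6) 4218.75ms=9/2b +1406.25ms=3/2b
7) 5625.0ms=6b +703.125ms=3/4b
8) 6328.125ms=27/4b +703.125ms=3/4b
9) 7031.25ms=15/2b +1406.25ms=3/2b
Σ=9b of 9 (64bpm 3/4) — PASS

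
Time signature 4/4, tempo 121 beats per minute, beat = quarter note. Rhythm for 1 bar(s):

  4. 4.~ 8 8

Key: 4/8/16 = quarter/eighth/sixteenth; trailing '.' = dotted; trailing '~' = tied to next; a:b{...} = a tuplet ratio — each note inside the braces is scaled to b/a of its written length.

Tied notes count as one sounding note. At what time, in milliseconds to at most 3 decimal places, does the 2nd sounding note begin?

note 2 onset = 3/2b = 743.802ms

1. 0.0ms @ 0 + 743.802ms (3/2)
2. 743.802ms @ 3/2 + 991.736ms (2)
3. 1735.537ms @ 7/2 + 247.934ms (1/2)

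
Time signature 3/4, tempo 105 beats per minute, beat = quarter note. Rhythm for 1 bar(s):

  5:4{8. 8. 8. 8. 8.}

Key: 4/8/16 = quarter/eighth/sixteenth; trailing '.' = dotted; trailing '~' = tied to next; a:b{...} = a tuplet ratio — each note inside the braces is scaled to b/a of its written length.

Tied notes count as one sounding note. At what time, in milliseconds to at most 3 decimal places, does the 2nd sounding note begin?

1. 0.0ms @ 0 + 342.857ms (3/5)
2. 342.857ms @ 3/5 + 342.857ms (3/5)
3. 685.714ms @ 6/5 + 342.857ms (3/5)
4. 1028.571ms @ 9/5 + 342.857ms (3/5)
5. 1371.429ms @ 12/5 + 342.857ms (3/5)

note 2 onset = 3/5b = 342.857ms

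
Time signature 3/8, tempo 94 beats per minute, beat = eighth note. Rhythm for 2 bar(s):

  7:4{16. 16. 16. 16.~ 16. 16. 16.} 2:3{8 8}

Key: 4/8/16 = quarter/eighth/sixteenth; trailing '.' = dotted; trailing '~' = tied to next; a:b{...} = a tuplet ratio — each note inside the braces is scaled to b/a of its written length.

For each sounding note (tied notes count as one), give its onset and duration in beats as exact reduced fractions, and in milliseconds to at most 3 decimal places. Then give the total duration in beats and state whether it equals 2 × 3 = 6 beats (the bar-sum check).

1) 0.0ms=0b +273.556ms=3/7b
2) 273.556ms=3/7b +273.556ms=3/7b
3) 547.112ms=6/7b +273.556ms=3/7b
4) 820.669ms=9/7b +547.112ms=6/7b
5) 1367.781ms=15/7b +273.556ms=3/7b
6) 1641.337ms=18/7b +273.556ms=3/7b
7) 1914.894ms=3b +957.447ms=3/2b
8) 2872.34ms=9/2b +957.447ms=3/2b
Σ=6b of 6 (94bpm 3/8) — PASS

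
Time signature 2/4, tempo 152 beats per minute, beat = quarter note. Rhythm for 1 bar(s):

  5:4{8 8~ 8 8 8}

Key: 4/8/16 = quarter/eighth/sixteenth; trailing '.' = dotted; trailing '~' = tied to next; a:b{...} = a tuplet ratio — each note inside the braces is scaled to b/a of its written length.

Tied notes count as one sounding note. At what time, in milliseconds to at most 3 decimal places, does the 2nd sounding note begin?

note 2 onset = 2/5b = 157.895ms

1. 0.0ms @ 0 + 157.895ms (2/5)
2. 157.895ms @ 2/5 + 315.789ms (4/5)
3. 473.684ms @ 6/5 + 157.895ms (2/5)
4. 631.579ms @ 8/5 + 157.895ms (2/5)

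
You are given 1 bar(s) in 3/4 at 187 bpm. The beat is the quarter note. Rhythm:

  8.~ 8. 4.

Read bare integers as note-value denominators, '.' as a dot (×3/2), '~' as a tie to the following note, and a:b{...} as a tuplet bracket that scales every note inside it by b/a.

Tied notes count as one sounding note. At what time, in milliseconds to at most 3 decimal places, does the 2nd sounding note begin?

1. 0.0ms @ 0 + 481.283ms (3/2)
2. 481.283ms @ 3/2 + 481.283ms (3/2)

note 2 onset = 3/2b = 481.283ms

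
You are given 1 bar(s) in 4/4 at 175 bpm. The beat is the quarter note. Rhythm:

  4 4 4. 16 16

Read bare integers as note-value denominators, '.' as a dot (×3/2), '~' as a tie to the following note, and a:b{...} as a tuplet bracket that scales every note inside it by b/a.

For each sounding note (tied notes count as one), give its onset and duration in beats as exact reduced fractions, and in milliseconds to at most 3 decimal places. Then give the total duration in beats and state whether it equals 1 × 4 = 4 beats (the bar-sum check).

1) 0.0ms=0b +342.857ms=1b
2) 342.857ms=1b +342.857ms=1b
3) 685.714ms=2b +514.286ms=3/2b
4) 1200.0ms=7/2b +85.714ms=1/4b
5) 1285.714ms=15/4b +85.714ms=1/4b
Σ=4b of 4 (175bpm 4/4) — PASS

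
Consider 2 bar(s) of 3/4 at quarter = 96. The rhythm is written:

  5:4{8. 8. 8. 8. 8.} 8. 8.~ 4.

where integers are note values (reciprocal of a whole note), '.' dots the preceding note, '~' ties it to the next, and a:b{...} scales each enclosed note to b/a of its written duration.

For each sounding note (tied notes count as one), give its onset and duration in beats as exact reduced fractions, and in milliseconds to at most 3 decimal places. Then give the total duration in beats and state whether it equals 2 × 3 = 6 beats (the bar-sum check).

1) 0.0ms=0b +375.0ms=3/5b
2) 375.0ms=3/5b +375.0ms=3/5b
3) 750.0ms=6/5b +375.0ms=3/5b
4) 1125.0ms=9/5b +375.0ms=3/5b
5) 1500.0ms=12/5b +375.0ms=3/5b
6) 1875.0ms=3b +468.75ms=3/4b
7) 2343.75ms=15/4b +1406.25ms=9/4b
Σ=6b of 6 (96bpm 3/4) — PASS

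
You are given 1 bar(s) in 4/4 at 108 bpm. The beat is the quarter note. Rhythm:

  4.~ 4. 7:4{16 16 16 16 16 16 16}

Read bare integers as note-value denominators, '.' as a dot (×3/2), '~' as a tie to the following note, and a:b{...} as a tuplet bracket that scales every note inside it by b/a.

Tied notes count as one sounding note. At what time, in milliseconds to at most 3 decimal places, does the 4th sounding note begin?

note 4 onset = 23/7b = 1825.397ms

1. 0.0ms @ 0 + 1666.667ms (3)
2. 1666.667ms @ 3 + 79.365ms (1/7)
3. 1746.032ms @ 22/7 + 79.365ms (1/7)
4. 1825.397ms @ 23/7 + 79.365ms (1/7)
5. 1904.762ms @ 24/7 + 79.365ms (1/7)
6. 1984.127ms @ 25/7 + 79.365ms (1/7)
7. 2063.492ms @ 26/7 + 79.365ms (1/7)
8. 2142.857ms @ 27/7 + 79.365ms (1/7)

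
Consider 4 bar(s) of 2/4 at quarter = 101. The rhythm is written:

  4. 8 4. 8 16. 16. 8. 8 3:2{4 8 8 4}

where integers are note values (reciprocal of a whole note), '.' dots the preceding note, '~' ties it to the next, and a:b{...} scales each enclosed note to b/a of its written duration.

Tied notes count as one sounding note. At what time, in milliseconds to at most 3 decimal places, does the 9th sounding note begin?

note 9 onset = 6b = 3564.356ms

1. 0.0ms @ 0 + 891.089ms (3/2)
2. 891.089ms @ 3/2 + 297.03ms (1/2)
3. 1188.119ms @ 2 + 891.089ms (3/2)
4. 2079.208ms @ 7/2 + 297.03ms (1/2)
5. 2376.238ms @ 4 + 222.772ms (3/8)
6. 2599.01ms @ 35/8 + 222.772ms (3/8)
7. 2821.782ms @ 19/4 + 445.545ms (3/4)
8. 3267.327ms @ 11/2 + 297.03ms (1/2)
9. 3564.356ms @ 6 + 396.04ms (2/3)
10. 3960.396ms @ 20/3 + 198.02ms (1/3)
11. 4158.416ms @ 7 + 198.02ms (1/3)
12. 4356.436ms @ 22/3 + 396.04ms (2/3)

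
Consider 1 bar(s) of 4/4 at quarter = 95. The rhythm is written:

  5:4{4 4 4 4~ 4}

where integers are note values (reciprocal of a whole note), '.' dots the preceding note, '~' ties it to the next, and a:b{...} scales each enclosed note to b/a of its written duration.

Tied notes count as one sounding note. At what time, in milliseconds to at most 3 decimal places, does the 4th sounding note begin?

1. 0.0ms @ 0 + 505.263ms (4/5)
2. 505.263ms @ 4/5 + 505.263ms (4/5)
3. 1010.526ms @ 8/5 + 505.263ms (4/5)
4. 1515.789ms @ 12/5 + 1010.526ms (8/5)

note 4 onset = 12/5b = 1515.789ms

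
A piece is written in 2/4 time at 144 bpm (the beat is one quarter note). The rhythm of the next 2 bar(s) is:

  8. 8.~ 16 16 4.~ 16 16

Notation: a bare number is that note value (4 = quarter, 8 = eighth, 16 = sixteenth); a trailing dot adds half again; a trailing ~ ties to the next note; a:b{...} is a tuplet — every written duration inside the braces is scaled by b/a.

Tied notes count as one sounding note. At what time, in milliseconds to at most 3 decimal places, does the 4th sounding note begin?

note 4 onset = 2b = 833.333ms

1. 0.0ms @ 0 + 312.5ms (3/4)
2. 312.5ms @ 3/4 + 416.667ms (1)
3. 729.167ms @ 7/4 + 104.167ms (1/4)
4. 833.333ms @ 2 + 729.167ms (7/4)
5. 1562.5ms @ 15/4 + 104.167ms (1/4)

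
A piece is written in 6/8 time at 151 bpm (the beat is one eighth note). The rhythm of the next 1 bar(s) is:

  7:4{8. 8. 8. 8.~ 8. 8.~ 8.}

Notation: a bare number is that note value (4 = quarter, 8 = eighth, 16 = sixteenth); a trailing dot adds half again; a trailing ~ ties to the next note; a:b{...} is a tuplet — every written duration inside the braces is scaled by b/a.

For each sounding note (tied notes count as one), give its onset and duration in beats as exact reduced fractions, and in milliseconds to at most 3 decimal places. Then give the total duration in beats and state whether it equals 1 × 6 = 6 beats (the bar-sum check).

1) 0.0ms=0b +340.587ms=6/7b
2) 340.587ms=6/7b +340.587ms=6/7b
3) 681.173ms=12/7b +340.587ms=6/7b
4) 1021.76ms=18/7b +681.173ms=12/7b
5) 1702.933ms=30/7b +681.173ms=12/7b
Σ=6b of 6 (151bpm 6/8) — PASS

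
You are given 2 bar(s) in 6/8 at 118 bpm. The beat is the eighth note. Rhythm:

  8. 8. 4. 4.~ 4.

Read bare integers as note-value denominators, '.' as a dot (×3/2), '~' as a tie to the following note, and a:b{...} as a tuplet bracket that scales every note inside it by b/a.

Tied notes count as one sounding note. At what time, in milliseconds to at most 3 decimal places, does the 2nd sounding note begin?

note 2 onset = 3/2b = 762.712ms

1. 0.0ms @ 0 + 762.712ms (3/2)
2. 762.712ms @ 3/2 + 762.712ms (3/2)
3. 1525.424ms @ 3 + 1525.424ms (3)
4. 3050.847ms @ 6 + 3050.847ms (6)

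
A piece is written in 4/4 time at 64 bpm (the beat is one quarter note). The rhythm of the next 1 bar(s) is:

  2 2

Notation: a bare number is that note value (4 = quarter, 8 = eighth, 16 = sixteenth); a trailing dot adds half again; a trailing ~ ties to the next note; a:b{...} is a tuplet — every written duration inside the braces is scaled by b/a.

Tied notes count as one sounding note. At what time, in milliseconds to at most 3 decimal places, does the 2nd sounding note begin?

note 2 onset = 2b = 1875.0ms

1. 0.0ms @ 0 + 1875.0ms (2)
2. 1875.0ms @ 2 + 1875.0ms (2)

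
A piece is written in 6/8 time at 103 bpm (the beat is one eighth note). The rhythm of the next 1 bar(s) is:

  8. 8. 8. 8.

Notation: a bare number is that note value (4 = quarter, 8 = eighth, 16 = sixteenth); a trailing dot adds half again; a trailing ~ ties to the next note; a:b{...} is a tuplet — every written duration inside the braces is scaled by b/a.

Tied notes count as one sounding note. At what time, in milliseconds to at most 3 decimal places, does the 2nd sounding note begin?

1. 0.0ms @ 0 + 873.786ms (3/2)
2. 873.786ms @ 3/2 + 873.786ms (3/2)
3. 1747.573ms @ 3 + 873.786ms (3/2)
4. 2621.359ms @ 9/2 + 873.786ms (3/2)

note 2 onset = 3/2b = 873.786ms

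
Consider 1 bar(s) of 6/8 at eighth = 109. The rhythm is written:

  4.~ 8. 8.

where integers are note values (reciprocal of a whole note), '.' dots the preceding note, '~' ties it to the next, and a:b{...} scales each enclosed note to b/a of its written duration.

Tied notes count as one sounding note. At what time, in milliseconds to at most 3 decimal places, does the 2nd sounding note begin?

note 2 onset = 9/2b = 2477.064ms

1. 0.0ms @ 0 + 2477.064ms (9/2)
2. 2477.064ms @ 9/2 + 825.688ms (3/2)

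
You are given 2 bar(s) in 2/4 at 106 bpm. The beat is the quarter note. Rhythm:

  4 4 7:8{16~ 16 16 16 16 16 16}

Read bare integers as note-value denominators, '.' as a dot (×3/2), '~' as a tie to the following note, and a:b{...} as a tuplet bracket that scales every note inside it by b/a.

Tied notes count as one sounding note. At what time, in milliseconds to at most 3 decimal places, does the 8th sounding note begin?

1. 0.0ms @ 0 + 566.038ms (1)
2. 566.038ms @ 1 + 566.038ms (1)
3. 1132.075ms @ 2 + 323.45ms (4/7)
4. 1455.526ms @ 18/7 + 161.725ms (2/7)
5. 1617.251ms @ 20/7 + 161.725ms (2/7)
6. 1778.976ms @ 22/7 + 161.725ms (2/7)
7. 1940.701ms @ 24/7 + 161.725ms (2/7)
8. 2102.426ms @ 26/7 + 161.725ms (2/7)

note 8 onset = 26/7b = 2102.426ms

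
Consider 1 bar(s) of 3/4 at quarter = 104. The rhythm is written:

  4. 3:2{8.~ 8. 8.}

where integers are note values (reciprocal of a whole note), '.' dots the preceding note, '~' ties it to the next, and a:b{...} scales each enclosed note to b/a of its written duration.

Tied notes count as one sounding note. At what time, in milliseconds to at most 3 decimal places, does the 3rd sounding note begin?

1. 0.0ms @ 0 + 865.385ms (3/2)
2. 865.385ms @ 3/2 + 576.923ms (1)
3. 1442.308ms @ 5/2 + 288.462ms (1/2)

note 3 onset = 5/2b = 1442.308ms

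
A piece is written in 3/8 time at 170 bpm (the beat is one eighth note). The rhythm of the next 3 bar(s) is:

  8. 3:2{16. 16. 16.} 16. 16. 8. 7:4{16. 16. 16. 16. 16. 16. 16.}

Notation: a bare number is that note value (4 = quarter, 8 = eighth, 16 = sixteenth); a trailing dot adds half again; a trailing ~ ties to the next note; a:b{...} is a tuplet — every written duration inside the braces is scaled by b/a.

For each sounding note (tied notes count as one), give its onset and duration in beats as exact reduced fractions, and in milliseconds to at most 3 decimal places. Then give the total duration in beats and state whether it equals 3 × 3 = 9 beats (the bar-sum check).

1) 0.0ms=0b +529.412ms=3/2b
2) 529.412ms=3/2b +176.471ms=1/2b
3) 705.882ms=2b +176.471ms=1/2b
4) 882.353ms=5/2b +176.471ms=1/2b
5) 1058.824ms=3b +264.706ms=3/4b
6) 1323.529ms=15/4b +264.706ms=3/4b
7) 1588.235ms=9/2b +529.412ms=3/2b
8) 2117.647ms=6b +151.261ms=3/7b
9) 2268.908ms=45/7b +151.261ms=3/7b
10) 2420.168ms=48/7b +151.261ms=3/7b
11) 2571.429ms=51/7b +151.261ms=3/7b
12) 2722.689ms=54/7b +151.261ms=3/7b
13) 2873.95ms=57/7b +151.261ms=3/7b
14) 3025.21ms=60/7b +151.261ms=3/7b
Σ=9b of 9 (170bpm 3/8) — PASS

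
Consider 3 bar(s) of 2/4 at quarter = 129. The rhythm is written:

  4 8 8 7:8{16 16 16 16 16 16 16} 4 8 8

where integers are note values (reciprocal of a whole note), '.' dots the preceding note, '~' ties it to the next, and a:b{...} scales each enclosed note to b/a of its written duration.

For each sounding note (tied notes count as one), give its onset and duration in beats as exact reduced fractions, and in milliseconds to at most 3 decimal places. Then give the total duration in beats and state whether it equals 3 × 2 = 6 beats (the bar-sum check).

1) 0.0ms=0b +465.116ms=1b
2) 465.116ms=1b +232.558ms=1/2b
3) 697.674ms=3/2b +232.558ms=1/2b
4) 930.233ms=2b +132.89ms=2/7b
5) 1063.123ms=16/7b +132.89ms=2/7b
6) 1196.013ms=18/7b +132.89ms=2/7b
7) 1328.904ms=20/7b +132.89ms=2/7b
8) 1461.794ms=22/7b +132.89ms=2/7b
9) 1594.684ms=24/7b +132.89ms=2/7b
10) 1727.575ms=26/7b +132.89ms=2/7b
11) 1860.465ms=4b +465.116ms=1b
12) 2325.581ms=5b +232.558ms=1/2b
13) 2558.14ms=11/2b +232.558ms=1/2b
Σ=6b of 6 (129bpm 2/4) — PASS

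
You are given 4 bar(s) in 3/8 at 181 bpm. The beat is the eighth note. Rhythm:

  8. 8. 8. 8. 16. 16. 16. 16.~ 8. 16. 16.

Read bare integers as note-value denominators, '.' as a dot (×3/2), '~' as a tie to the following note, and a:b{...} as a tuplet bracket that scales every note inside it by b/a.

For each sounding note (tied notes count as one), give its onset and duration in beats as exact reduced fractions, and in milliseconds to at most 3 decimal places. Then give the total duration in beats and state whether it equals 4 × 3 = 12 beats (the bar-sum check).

1) 0.0ms=0b +497.238ms=3/2b
2) 497.238ms=3/2b +497.238ms=3/2b
3) 994.475ms=3b +497.238ms=3/2b
4) 1491.713ms=9/2b +497.238ms=3/2b
5) 1988.95ms=6b +248.619ms=3/4b
6) 2237.569ms=27/4b +248.619ms=3/4b
7) 2486.188ms=15/2b +248.619ms=3/4b
8) 2734.807ms=33/4b +745.856ms=9/4b
9) 3480.663ms=21/2b +248.619ms=3/4b
10) 3729.282ms=45/4b +248.619ms=3/4b
Σ=12b of 12 (181bpm 3/8) — PASS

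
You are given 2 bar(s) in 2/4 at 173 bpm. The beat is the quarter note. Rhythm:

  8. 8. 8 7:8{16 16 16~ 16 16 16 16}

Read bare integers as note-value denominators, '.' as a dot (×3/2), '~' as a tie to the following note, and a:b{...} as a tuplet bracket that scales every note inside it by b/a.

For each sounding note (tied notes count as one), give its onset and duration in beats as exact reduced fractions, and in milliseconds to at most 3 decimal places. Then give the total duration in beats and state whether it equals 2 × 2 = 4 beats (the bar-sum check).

1) 0.0ms=0b +260.116ms=3/4b
2) 260.116ms=3/4b +260.116ms=3/4b
3) 520.231ms=3/2b +173.41ms=1/2b
4) 693.642ms=2b +99.092ms=2/7b
5) 792.733ms=16/7b +99.092ms=2/7b
6) 891.825ms=18/7b +198.183ms=4/7b
7) 1090.008ms=22/7b +99.092ms=2/7b
8) 1189.1ms=24/7b +99.092ms=2/7b
9) 1288.192ms=26/7b +99.092ms=2/7b
Σ=4b of 4 (173bpm 2/4) — PASS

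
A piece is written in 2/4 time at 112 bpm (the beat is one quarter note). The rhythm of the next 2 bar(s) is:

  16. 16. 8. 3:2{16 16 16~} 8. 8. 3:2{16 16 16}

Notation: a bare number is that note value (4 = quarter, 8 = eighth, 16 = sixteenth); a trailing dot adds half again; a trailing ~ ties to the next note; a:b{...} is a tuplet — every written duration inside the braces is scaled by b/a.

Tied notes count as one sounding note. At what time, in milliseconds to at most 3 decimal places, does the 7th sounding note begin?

note 7 onset = 11/4b = 1473.214ms

1. 0.0ms @ 0 + 200.893ms (3/8)
2. 200.893ms @ 3/8 + 200.893ms (3/8)
3. 401.786ms @ 3/4 + 401.786ms (3/4)
4. 803.571ms @ 3/2 + 89.286ms (1/6)
5. 892.857ms @ 5/3 + 89.286ms (1/6)
6. 982.143ms @ 11/6 + 491.071ms (11/12)
7. 1473.214ms @ 11/4 + 401.786ms (3/4)
8. 1875.0ms @ 7/2 + 89.286ms (1/6)
9. 1964.286ms @ 11/3 + 89.286ms (1/6)
10. 2053.571ms @ 23/6 + 89.286ms (1/6)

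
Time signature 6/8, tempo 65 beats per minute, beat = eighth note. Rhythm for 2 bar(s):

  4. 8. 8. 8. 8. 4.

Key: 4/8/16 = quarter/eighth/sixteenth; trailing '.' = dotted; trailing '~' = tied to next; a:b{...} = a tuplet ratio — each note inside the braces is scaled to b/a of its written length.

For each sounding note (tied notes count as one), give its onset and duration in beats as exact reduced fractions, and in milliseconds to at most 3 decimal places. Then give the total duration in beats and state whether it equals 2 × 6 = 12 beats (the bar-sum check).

1) 0.0ms=0b +2769.231ms=3b
2) 2769.231ms=3b +1384.615ms=3/2b
3) 4153.846ms=9/2b +1384.615ms=3/2b
4) 5538.462ms=6b +1384.615ms=3/2b
5) 6923.077ms=15/2b +1384.615ms=3/2b
6) 8307.692ms=9b +2769.231ms=3b
Σ=12b of 12 (65bpm 6/8) — PASS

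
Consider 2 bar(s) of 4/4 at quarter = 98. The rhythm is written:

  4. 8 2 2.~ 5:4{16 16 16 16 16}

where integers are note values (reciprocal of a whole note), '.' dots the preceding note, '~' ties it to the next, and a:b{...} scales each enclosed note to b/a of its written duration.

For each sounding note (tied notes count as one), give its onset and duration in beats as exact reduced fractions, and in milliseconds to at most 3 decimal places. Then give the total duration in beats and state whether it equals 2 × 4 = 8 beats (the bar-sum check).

1) 0.0ms=0b +918.367ms=3/2b
2) 918.367ms=3/2b +306.122ms=1/2b
3) 1224.49ms=2b +1224.49ms=2b
4) 2448.98ms=4b +1959.184ms=16/5b
5) 4408.163ms=36/5b +122.449ms=1/5b
6) 4530.612ms=37/5b +122.449ms=1/5b
7) 4653.061ms=38/5b +122.449ms=1/5b
8) 4775.51ms=39/5b +122.449ms=1/5b
Σ=8b of 8 (98bpm 4/4) — PASS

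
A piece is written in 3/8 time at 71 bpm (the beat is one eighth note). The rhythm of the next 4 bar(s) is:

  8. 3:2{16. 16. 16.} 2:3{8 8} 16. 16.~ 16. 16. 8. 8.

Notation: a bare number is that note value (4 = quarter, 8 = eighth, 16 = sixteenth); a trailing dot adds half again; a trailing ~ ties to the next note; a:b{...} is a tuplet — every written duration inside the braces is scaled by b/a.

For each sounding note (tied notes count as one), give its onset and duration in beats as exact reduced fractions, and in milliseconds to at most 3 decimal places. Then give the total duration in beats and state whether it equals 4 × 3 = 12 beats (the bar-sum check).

1) 0.0ms=0b +1267.606ms=3/2b
2) 1267.606ms=3/2b +422.535ms=1/2b
3) 1690.141ms=2b +422.535ms=1/2b
4) 2112.676ms=5/2b +422.535ms=1/2b
5) 2535.211ms=3b +1267.606ms=3/2b
6) 3802.817ms=9/2b +1267.606ms=3/2b
7) 5070.423ms=6b +633.803ms=3/4b
8) 5704.225ms=27/4b +1267.606ms=3/2b
9) 6971.831ms=33/4b +633.803ms=3/4b
10) 7605.634ms=9b +1267.606ms=3/2b
11) 8873.239ms=21/2b +1267.606ms=3/2b
Σ=12b of 12 (71bpm 3/8) — PASS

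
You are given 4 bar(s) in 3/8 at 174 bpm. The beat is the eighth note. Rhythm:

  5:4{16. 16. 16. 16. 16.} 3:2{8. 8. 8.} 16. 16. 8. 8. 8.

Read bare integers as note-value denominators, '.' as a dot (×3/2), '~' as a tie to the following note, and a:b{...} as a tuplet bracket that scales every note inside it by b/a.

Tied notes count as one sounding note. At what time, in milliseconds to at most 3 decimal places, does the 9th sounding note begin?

1. 0.0ms @ 0 + 206.897ms (3/5)
2. 206.897ms @ 3/5 + 206.897ms (3/5)
3. 413.793ms @ 6/5 + 206.897ms (3/5)
4. 620.69ms @ 9/5 + 206.897ms (3/5)
5. 827.586ms @ 12/5 + 206.897ms (3/5)
6. 1034.483ms @ 3 + 344.828ms (1)
7. 1379.31ms @ 4 + 344.828ms (1)
8. 1724.138ms @ 5 + 344.828ms (1)
9. 2068.966ms @ 6 + 258.621ms (3/4)
10. 2327.586ms @ 27/4 + 258.621ms (3/4)
11. 2586.207ms @ 15/2 + 517.241ms (3/2)
12. 3103.448ms @ 9 + 517.241ms (3/2)
13. 3620.69ms @ 21/2 + 517.241ms (3/2)

note 9 onset = 6b = 2068.966ms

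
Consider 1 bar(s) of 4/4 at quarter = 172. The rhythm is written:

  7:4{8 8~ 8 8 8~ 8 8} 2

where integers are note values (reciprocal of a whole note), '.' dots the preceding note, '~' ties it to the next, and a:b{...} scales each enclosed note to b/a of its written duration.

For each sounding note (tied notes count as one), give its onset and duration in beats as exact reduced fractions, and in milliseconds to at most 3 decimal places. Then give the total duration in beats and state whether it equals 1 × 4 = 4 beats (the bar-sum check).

1) 0.0ms=0b +99.668ms=2/7b
2) 99.668ms=2/7b +199.336ms=4/7b
3) 299.003ms=6/7b +99.668ms=2/7b
4) 398.671ms=8/7b +199.336ms=4/7b
5) 598.007ms=12/7b +99.668ms=2/7b
6) 697.674ms=2b +697.674ms=2b
Σ=4b of 4 (172bpm 4/4) — PASS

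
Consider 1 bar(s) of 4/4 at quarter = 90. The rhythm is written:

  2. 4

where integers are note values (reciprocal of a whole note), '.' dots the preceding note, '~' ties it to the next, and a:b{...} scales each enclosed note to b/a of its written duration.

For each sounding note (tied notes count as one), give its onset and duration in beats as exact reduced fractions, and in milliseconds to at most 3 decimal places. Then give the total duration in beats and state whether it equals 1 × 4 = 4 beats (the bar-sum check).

1) 0.0ms=0b +2000.0ms=3b
2) 2000.0ms=3b +666.667ms=1b
Σ=4b of 4 (90bpm 4/4) — PASS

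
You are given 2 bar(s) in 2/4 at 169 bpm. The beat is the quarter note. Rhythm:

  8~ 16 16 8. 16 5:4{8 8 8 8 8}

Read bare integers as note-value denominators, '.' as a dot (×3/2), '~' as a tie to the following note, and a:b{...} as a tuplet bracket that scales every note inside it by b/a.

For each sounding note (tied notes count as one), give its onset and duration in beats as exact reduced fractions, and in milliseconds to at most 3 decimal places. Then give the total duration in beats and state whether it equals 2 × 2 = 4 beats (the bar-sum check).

1) 0.0ms=0b +266.272ms=3/4b
2) 266.272ms=3/4b +88.757ms=1/4b
3) 355.03ms=1b +266.272ms=3/4b
4) 621.302ms=7/4b +88.757ms=1/4b
5) 710.059ms=2b +142.012ms=2/5b
6) 852.071ms=12/5b +142.012ms=2/5b
7) 994.083ms=14/5b +142.012ms=2/5b
8) 1136.095ms=16/5b +142.012ms=2/5b
9) 1278.107ms=18/5b +142.012ms=2/5b
Σ=4b of 4 (169bpm 2/4) — PASS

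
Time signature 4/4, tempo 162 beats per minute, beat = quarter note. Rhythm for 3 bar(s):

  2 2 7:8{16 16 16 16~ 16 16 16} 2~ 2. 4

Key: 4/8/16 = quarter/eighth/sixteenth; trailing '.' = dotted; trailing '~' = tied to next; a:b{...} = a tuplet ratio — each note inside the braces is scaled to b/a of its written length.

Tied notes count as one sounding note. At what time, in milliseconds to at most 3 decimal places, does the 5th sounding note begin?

1. 0.0ms @ 0 + 740.741ms (2)
2. 740.741ms @ 2 + 740.741ms (2)
3. 1481.481ms @ 4 + 105.82ms (2/7)
4. 1587.302ms @ 30/7 + 105.82ms (2/7)
5. 1693.122ms @ 32/7 + 105.82ms (2/7)
6. 1798.942ms @ 34/7 + 211.64ms (4/7)
7. 2010.582ms @ 38/7 + 105.82ms (2/7)
8. 2116.402ms @ 40/7 + 105.82ms (2/7)
9. 2222.222ms @ 6 + 1851.852ms (5)
10. 4074.074ms @ 11 + 370.37ms (1)

note 5 onset = 32/7b = 1693.122ms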